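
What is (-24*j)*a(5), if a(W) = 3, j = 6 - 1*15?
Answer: 648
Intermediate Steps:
j = -9 (j = 6 - 15 = -9)
(-24*j)*a(5) = -24*(-9)*3 = 216*3 = 648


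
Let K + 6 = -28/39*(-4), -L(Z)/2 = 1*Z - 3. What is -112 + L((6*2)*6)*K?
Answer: 4156/13 ≈ 319.69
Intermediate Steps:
L(Z) = 6 - 2*Z (L(Z) = -2*(1*Z - 3) = -2*(Z - 3) = -2*(-3 + Z) = 6 - 2*Z)
K = -122/39 (K = -6 - 28/39*(-4) = -6 + 112/39 = -122/39 ≈ -3.1282)
-112 + L((6*2)*6)*K = -112 + (6 - 2*6*2*6)*(-122/39) = -112 + (6 - 24*6)*(-122/39) = -112 + (6 - 2*72)*(-122/39) = -112 + (6 - 144)*(-122/39) = -112 - 138*(-122/39) = -112 + 5612/13 = 4156/13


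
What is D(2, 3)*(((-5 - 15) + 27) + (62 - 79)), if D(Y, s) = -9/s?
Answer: 30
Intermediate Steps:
D(2, 3)*(((-5 - 15) + 27) + (62 - 79)) = (-9/3)*(((-5 - 15) + 27) + (62 - 79)) = (-9*⅓)*((-20 + 27) - 17) = -3*(7 - 17) = -3*(-10) = 30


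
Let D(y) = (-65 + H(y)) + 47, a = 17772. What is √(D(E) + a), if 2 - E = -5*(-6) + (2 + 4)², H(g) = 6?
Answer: 4*√1110 ≈ 133.27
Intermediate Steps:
E = -64 (E = 2 - (-5*(-6) + (2 + 4)²) = 2 - (30 + 6²) = 2 - (30 + 36) = 2 - 1*66 = 2 - 66 = -64)
D(y) = -12 (D(y) = (-65 + 6) + 47 = -59 + 47 = -12)
√(D(E) + a) = √(-12 + 17772) = √17760 = 4*√1110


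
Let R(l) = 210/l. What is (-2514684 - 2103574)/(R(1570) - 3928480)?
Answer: 725066506/616771339 ≈ 1.1756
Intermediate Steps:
(-2514684 - 2103574)/(R(1570) - 3928480) = (-2514684 - 2103574)/(210/1570 - 3928480) = -4618258/(210*(1/1570) - 3928480) = -4618258/(21/157 - 3928480) = -4618258/(-616771339/157) = -4618258*(-157/616771339) = 725066506/616771339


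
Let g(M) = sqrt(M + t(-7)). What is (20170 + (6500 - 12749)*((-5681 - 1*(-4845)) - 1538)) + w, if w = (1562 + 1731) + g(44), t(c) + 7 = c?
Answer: 14858589 + sqrt(30) ≈ 1.4859e+7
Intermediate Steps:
t(c) = -7 + c
g(M) = sqrt(-14 + M) (g(M) = sqrt(M + (-7 - 7)) = sqrt(M - 14) = sqrt(-14 + M))
w = 3293 + sqrt(30) (w = (1562 + 1731) + sqrt(-14 + 44) = 3293 + sqrt(30) ≈ 3298.5)
(20170 + (6500 - 12749)*((-5681 - 1*(-4845)) - 1538)) + w = (20170 + (6500 - 12749)*((-5681 - 1*(-4845)) - 1538)) + (3293 + sqrt(30)) = (20170 - 6249*((-5681 + 4845) - 1538)) + (3293 + sqrt(30)) = (20170 - 6249*(-836 - 1538)) + (3293 + sqrt(30)) = (20170 - 6249*(-2374)) + (3293 + sqrt(30)) = (20170 + 14835126) + (3293 + sqrt(30)) = 14855296 + (3293 + sqrt(30)) = 14858589 + sqrt(30)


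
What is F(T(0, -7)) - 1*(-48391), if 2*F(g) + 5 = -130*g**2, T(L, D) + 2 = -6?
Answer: 88457/2 ≈ 44229.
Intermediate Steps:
T(L, D) = -8 (T(L, D) = -2 - 6 = -8)
F(g) = -5/2 - 65*g**2 (F(g) = -5/2 + (-130*g**2)/2 = -5/2 - 65*g**2)
F(T(0, -7)) - 1*(-48391) = (-5/2 - 65*(-8)**2) - 1*(-48391) = (-5/2 - 65*64) + 48391 = (-5/2 - 4160) + 48391 = -8325/2 + 48391 = 88457/2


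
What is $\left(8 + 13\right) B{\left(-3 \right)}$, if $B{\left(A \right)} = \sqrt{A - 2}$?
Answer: $21 i \sqrt{5} \approx 46.957 i$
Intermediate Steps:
$B{\left(A \right)} = \sqrt{-2 + A}$
$\left(8 + 13\right) B{\left(-3 \right)} = \left(8 + 13\right) \sqrt{-2 - 3} = 21 \sqrt{-5} = 21 i \sqrt{5}$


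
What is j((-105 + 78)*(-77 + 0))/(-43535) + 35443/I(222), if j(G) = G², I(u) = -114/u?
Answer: -57173529764/827165 ≈ -69120.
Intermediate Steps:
j((-105 + 78)*(-77 + 0))/(-43535) + 35443/I(222) = ((-105 + 78)*(-77 + 0))²/(-43535) + 35443/((-114/222)) = (-27*(-77))²*(-1/43535) + 35443/((-114*1/222)) = 2079²*(-1/43535) + 35443/(-19/37) = 4322241*(-1/43535) + 35443*(-37/19) = -4322241/43535 - 1311391/19 = -57173529764/827165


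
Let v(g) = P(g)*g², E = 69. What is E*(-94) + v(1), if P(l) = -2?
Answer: -6488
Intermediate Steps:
v(g) = -2*g²
E*(-94) + v(1) = 69*(-94) - 2*1² = -6486 - 2*1 = -6486 - 2 = -6488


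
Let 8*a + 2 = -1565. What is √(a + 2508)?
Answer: √36994/4 ≈ 48.085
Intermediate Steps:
a = -1567/8 (a = -¼ + (⅛)*(-1565) = -¼ - 1565/8 = -1567/8 ≈ -195.88)
√(a + 2508) = √(-1567/8 + 2508) = √(18497/8) = √36994/4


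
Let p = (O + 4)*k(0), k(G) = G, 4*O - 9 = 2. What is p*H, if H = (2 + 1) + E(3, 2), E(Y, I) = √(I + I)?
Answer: 0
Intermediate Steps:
O = 11/4 (O = 9/4 + (¼)*2 = 9/4 + ½ = 11/4 ≈ 2.7500)
E(Y, I) = √2*√I (E(Y, I) = √(2*I) = √2*√I)
p = 0 (p = (11/4 + 4)*0 = (27/4)*0 = 0)
H = 5 (H = (2 + 1) + √2*√2 = 3 + 2 = 5)
p*H = 0*5 = 0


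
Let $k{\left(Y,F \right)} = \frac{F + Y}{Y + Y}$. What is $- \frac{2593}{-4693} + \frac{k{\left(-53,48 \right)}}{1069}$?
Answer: $\frac{293846667}{531782602} \approx 0.55257$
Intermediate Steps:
$k{\left(Y,F \right)} = \frac{F + Y}{2 Y}$
$- \frac{2593}{-4693} + \frac{k{\left(-53,48 \right)}}{1069} = - \frac{2593}{-4693} + \frac{\frac{1}{2} \frac{1}{-53} \left(48 - 53\right)}{1069} = \left(-2593\right) \left(- \frac{1}{4693}\right) + \frac{1}{2} \left(- \frac{1}{53}\right) \left(-5\right) \frac{1}{1069} = \frac{2593}{4693} + \frac{5}{106} \cdot \frac{1}{1069} = \frac{2593}{4693} + \frac{5}{113314} = \frac{293846667}{531782602}$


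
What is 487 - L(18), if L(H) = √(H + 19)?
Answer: 487 - √37 ≈ 480.92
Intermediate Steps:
L(H) = √(19 + H)
487 - L(18) = 487 - √(19 + 18) = 487 - √37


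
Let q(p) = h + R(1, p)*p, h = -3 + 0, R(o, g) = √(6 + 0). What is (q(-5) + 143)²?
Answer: 19750 - 1400*√6 ≈ 16321.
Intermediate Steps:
R(o, g) = √6
h = -3
q(p) = -3 + p*√6 (q(p) = -3 + √6*p = -3 + p*√6)
(q(-5) + 143)² = ((-3 - 5*√6) + 143)² = (140 - 5*√6)²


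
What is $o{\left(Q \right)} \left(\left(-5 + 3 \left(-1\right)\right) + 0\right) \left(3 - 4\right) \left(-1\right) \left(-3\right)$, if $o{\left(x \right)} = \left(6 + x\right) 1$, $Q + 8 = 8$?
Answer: $144$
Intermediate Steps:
$Q = 0$ ($Q = -8 + 8 = 0$)
$o{\left(x \right)} = 6 + x$
$o{\left(Q \right)} \left(\left(-5 + 3 \left(-1\right)\right) + 0\right) \left(3 - 4\right) \left(-1\right) \left(-3\right) = \left(6 + 0\right) \left(\left(-5 + 3 \left(-1\right)\right) + 0\right) \left(3 - 4\right) \left(-1\right) \left(-3\right) = 6 \left(\left(-5 - 3\right) + 0\right) \left(-1\right) \left(-1\right) \left(-3\right) = 6 \left(-8 + 0\right) \left(-1\right) \left(-1\right) \left(-3\right) = 6 \left(-8\right) \left(-1\right) \left(-1\right) \left(-3\right) = 6 \cdot 8 \left(-1\right) \left(-3\right) = 6 \left(\left(-8\right) \left(-3\right)\right) = 6 \cdot 24 = 144$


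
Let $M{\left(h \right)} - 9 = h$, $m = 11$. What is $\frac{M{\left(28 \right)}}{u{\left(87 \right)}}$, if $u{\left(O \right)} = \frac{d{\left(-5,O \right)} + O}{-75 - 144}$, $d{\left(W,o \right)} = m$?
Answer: $- \frac{8103}{98} \approx -82.684$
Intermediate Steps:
$d{\left(W,o \right)} = 11$
$M{\left(h \right)} = 9 + h$
$u{\left(O \right)} = - \frac{11}{219} - \frac{O}{219}$ ($u{\left(O \right)} = \frac{11 + O}{-75 - 144} = \frac{11 + O}{-219} = \left(11 + O\right) \left(- \frac{1}{219}\right) = - \frac{11}{219} - \frac{O}{219}$)
$\frac{M{\left(28 \right)}}{u{\left(87 \right)}} = \frac{9 + 28}{- \frac{11}{219} - \frac{29}{73}} = \frac{37}{- \frac{11}{219} - \frac{29}{73}} = \frac{37}{- \frac{98}{219}} = 37 \left(- \frac{219}{98}\right) = - \frac{8103}{98}$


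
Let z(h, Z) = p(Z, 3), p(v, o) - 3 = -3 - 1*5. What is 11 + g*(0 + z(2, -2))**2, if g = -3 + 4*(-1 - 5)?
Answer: -664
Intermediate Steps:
p(v, o) = -5 (p(v, o) = 3 + (-3 - 1*5) = 3 + (-3 - 5) = 3 - 8 = -5)
g = -27 (g = -3 + 4*(-6) = -3 - 24 = -27)
z(h, Z) = -5
11 + g*(0 + z(2, -2))**2 = 11 - 27*(0 - 5)**2 = 11 - 27*(-5)**2 = 11 - 27*25 = 11 - 675 = -664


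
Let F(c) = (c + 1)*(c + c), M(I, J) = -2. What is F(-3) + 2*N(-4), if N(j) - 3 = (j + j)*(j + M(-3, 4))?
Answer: 114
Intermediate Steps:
F(c) = 2*c*(1 + c) (F(c) = (1 + c)*(2*c) = 2*c*(1 + c))
N(j) = 3 + 2*j*(-2 + j) (N(j) = 3 + (j + j)*(j - 2) = 3 + (2*j)*(-2 + j) = 3 + 2*j*(-2 + j))
F(-3) + 2*N(-4) = 2*(-3)*(1 - 3) + 2*(3 - 4*(-4) + 2*(-4)²) = 2*(-3)*(-2) + 2*(3 + 16 + 2*16) = 12 + 2*(3 + 16 + 32) = 12 + 2*51 = 12 + 102 = 114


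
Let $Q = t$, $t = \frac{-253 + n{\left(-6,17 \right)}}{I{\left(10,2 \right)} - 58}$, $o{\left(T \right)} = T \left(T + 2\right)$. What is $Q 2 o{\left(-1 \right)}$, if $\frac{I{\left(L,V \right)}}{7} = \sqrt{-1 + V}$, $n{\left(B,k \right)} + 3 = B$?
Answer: $- \frac{524}{51} \approx -10.275$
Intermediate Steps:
$n{\left(B,k \right)} = -3 + B$
$o{\left(T \right)} = T \left(2 + T\right)$
$I{\left(L,V \right)} = 7 \sqrt{-1 + V}$
$t = \frac{262}{51}$ ($t = \frac{-253 - 9}{7 \sqrt{-1 + 2} - 58} = \frac{-253 - 9}{7 \sqrt{1} - 58} = - \frac{262}{7 \cdot 1 - 58} = - \frac{262}{7 - 58} = - \frac{262}{-51} = \left(-262\right) \left(- \frac{1}{51}\right) = \frac{262}{51} \approx 5.1373$)
$Q = \frac{262}{51} \approx 5.1373$
$Q 2 o{\left(-1 \right)} = \frac{262 \cdot 2 \left(- (2 - 1)\right)}{51} = \frac{262 \cdot 2 \left(\left(-1\right) 1\right)}{51} = \frac{262 \cdot 2 \left(-1\right)}{51} = \frac{262}{51} \left(-2\right) = - \frac{524}{51}$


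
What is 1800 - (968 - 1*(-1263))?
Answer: -431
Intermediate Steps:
1800 - (968 - 1*(-1263)) = 1800 - (968 + 1263) = 1800 - 1*2231 = 1800 - 2231 = -431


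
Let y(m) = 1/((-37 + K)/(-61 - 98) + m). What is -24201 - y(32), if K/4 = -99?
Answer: -133613880/5521 ≈ -24201.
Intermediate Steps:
K = -396 (K = 4*(-99) = -396)
y(m) = 1/(433/159 + m) (y(m) = 1/((-37 - 396)/(-61 - 98) + m) = 1/(-433/(-159) + m) = 1/(-433*(-1/159) + m) = 1/(433/159 + m))
-24201 - y(32) = -24201 - 159/(433 + 159*32) = -24201 - 159/(433 + 5088) = -24201 - 159/5521 = -133613880/5521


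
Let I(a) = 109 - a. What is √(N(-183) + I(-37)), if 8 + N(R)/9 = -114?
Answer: 2*I*√238 ≈ 30.854*I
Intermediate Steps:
N(R) = -1098 (N(R) = -72 + 9*(-114) = -72 - 1026 = -1098)
√(N(-183) + I(-37)) = √(-1098 + (109 - 1*(-37))) = √(-1098 + (109 + 37)) = √(-1098 + 146) = √(-952) = 2*I*√238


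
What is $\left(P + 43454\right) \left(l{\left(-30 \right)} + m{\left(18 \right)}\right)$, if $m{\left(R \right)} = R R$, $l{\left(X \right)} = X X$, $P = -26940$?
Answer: $20213136$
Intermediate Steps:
$l{\left(X \right)} = X^{2}$
$m{\left(R \right)} = R^{2}$
$\left(P + 43454\right) \left(l{\left(-30 \right)} + m{\left(18 \right)}\right) = \left(-26940 + 43454\right) \left(\left(-30\right)^{2} + 18^{2}\right) = 16514 \left(900 + 324\right) = 16514 \cdot 1224 = 20213136$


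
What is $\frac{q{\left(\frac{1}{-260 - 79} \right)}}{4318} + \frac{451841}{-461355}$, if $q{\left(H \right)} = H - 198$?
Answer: $- \frac{76930365683}{75036930190} \approx -1.0252$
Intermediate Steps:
$q{\left(H \right)} = -198 + H$
$\frac{q{\left(\frac{1}{-260 - 79} \right)}}{4318} + \frac{451841}{-461355} = \frac{-198 + \frac{1}{-260 - 79}}{4318} + \frac{451841}{-461355} = \left(-198 + \frac{1}{-339}\right) \frac{1}{4318} + 451841 \left(- \frac{1}{461355}\right) = \left(-198 - \frac{1}{339}\right) \frac{1}{4318} - \frac{451841}{461355} = \left(- \frac{67123}{339}\right) \frac{1}{4318} - \frac{451841}{461355} = - \frac{67123}{1463802} - \frac{451841}{461355} = - \frac{76930365683}{75036930190}$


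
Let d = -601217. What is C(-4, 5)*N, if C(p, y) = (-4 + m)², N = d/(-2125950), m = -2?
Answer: 3607302/354325 ≈ 10.181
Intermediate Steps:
N = 601217/2125950 (N = -601217/(-2125950) = -601217*(-1/2125950) = 601217/2125950 ≈ 0.28280)
C(p, y) = 36 (C(p, y) = (-4 - 2)² = (-6)² = 36)
C(-4, 5)*N = 36*(601217/2125950) = 3607302/354325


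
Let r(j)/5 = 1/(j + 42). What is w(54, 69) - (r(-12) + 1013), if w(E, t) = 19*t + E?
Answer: 2111/6 ≈ 351.83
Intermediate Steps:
w(E, t) = E + 19*t
r(j) = 5/(42 + j) (r(j) = 5/(j + 42) = 5/(42 + j))
w(54, 69) - (r(-12) + 1013) = (54 + 19*69) - (5/(42 - 12) + 1013) = (54 + 1311) - (5/30 + 1013) = 1365 - (5*(1/30) + 1013) = 1365 - (⅙ + 1013) = 1365 - 1*6079/6 = 1365 - 6079/6 = 2111/6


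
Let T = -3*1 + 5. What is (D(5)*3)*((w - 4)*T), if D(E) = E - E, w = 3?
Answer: 0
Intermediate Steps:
T = 2 (T = -3 + 5 = 2)
D(E) = 0
(D(5)*3)*((w - 4)*T) = (0*3)*((3 - 4)*2) = 0*(-1*2) = 0*(-2) = 0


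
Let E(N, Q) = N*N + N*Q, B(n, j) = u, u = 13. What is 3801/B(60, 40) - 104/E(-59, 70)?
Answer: 2468201/8437 ≈ 292.54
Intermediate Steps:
B(n, j) = 13
E(N, Q) = N**2 + N*Q
3801/B(60, 40) - 104/E(-59, 70) = 3801/13 - 104*(-1/(59*(-59 + 70))) = 3801*(1/13) - 104/((-59*11)) = 3801/13 - 104/(-649) = 3801/13 - 104*(-1/649) = 3801/13 + 104/649 = 2468201/8437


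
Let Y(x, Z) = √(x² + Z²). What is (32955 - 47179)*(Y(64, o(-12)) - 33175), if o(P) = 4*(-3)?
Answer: 471881200 - 56896*√265 ≈ 4.7096e+8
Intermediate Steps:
o(P) = -12
Y(x, Z) = √(Z² + x²)
(32955 - 47179)*(Y(64, o(-12)) - 33175) = (32955 - 47179)*(√((-12)² + 64²) - 33175) = -14224*(√(144 + 4096) - 33175) = -14224*(√4240 - 33175) = -14224*(4*√265 - 33175) = -14224*(-33175 + 4*√265) = 471881200 - 56896*√265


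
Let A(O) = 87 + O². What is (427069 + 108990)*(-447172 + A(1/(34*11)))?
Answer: -33523232993250081/139876 ≈ -2.3966e+11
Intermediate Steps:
(427069 + 108990)*(-447172 + A(1/(34*11))) = (427069 + 108990)*(-447172 + (87 + (1/(34*11))²)) = 536059*(-447172 + (87 + (1/374)²)) = 536059*(-447172 + (87 + 1/139876)) = 536059*(-447172 + 12169213/139876) = 536059*(-62536461459/139876) = -33523232993250081/139876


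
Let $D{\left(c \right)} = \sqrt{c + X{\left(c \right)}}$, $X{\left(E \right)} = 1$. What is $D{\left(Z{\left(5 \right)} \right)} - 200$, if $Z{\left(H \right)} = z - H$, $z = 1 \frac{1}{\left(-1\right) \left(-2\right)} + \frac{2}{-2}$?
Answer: $-200 + \frac{3 i \sqrt{2}}{2} \approx -200.0 + 2.1213 i$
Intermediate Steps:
$z = - \frac{1}{2}$ ($z = 1 \cdot \frac{1}{2} + 2 \left(- \frac{1}{2}\right) = 1 \cdot \frac{1}{2} - 1 = \frac{1}{2} - 1 = - \frac{1}{2} \approx -0.5$)
$Z{\left(H \right)} = - \frac{1}{2} - H$
$D{\left(c \right)} = \sqrt{1 + c}$ ($D{\left(c \right)} = \sqrt{c + 1} = \sqrt{1 + c}$)
$D{\left(Z{\left(5 \right)} \right)} - 200 = \sqrt{1 - \frac{11}{2}} - 200 = \sqrt{- \frac{9}{2}} - 200 = \frac{3 i \sqrt{2}}{2} - 200 = -200 + \frac{3 i \sqrt{2}}{2}$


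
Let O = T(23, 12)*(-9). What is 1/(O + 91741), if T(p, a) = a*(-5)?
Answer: 1/92281 ≈ 1.0836e-5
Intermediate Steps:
T(p, a) = -5*a
O = 540 (O = -5*12*(-9) = -60*(-9) = 540)
1/(O + 91741) = 1/(540 + 91741) = 1/92281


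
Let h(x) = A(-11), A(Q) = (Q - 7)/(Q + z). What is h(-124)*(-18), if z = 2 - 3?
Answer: -27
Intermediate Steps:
z = -1
A(Q) = (-7 + Q)/(-1 + Q) (A(Q) = (Q - 7)/(Q - 1) = (-7 + Q)/(-1 + Q))
h(x) = 3/2 (h(x) = (-7 - 11)/(-1 - 11) = -18/(-12) = -1/12*(-18) = 3/2)
h(-124)*(-18) = (3/2)*(-18) = -27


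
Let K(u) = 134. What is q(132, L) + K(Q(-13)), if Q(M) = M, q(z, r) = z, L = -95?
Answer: 266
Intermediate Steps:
q(132, L) + K(Q(-13)) = 132 + 134 = 266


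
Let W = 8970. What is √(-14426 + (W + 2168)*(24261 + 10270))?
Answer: 6*√10683107 ≈ 19611.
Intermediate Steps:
√(-14426 + (W + 2168)*(24261 + 10270)) = √(-14426 + (8970 + 2168)*(24261 + 10270)) = √(-14426 + 11138*34531) = √(-14426 + 384606278) = √384591852 = 6*√10683107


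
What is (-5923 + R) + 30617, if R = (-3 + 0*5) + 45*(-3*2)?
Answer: 24421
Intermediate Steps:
R = -273 (R = (-3 + 0) + 45*(-6) = -3 - 270 = -273)
(-5923 + R) + 30617 = (-5923 - 273) + 30617 = -6196 + 30617 = 24421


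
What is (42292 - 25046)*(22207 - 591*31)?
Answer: 67017956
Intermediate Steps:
(42292 - 25046)*(22207 - 591*31) = 17246*(22207 - 18321) = 17246*3886 = 67017956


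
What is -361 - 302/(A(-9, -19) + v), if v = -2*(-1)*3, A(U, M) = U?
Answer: -781/3 ≈ -260.33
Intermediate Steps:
v = 6 (v = 2*3 = 6)
-361 - 302/(A(-9, -19) + v) = -361 - 302/(-9 + 6) = -361 - 302/(-3) = -361 - 302*(-⅓) = -361 + 302/3 = -781/3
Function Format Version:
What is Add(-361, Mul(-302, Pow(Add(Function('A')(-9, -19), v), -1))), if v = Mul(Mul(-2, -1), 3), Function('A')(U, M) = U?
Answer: Rational(-781, 3) ≈ -260.33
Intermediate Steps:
v = 6 (v = Mul(2, 3) = 6)
Add(-361, Mul(-302, Pow(Add(Function('A')(-9, -19), v), -1))) = Add(-361, Mul(-302, Pow(Add(-9, 6), -1))) = Add(-361, Mul(-302, Pow(-3, -1))) = Add(-361, Mul(-302, Rational(-1, 3))) = Add(-361, Rational(302, 3)) = Rational(-781, 3)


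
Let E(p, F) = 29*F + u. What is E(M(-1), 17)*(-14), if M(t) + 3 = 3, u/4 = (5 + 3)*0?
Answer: -6902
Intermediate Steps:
u = 0 (u = 4*((5 + 3)*0) = 4*(8*0) = 4*0 = 0)
M(t) = 0 (M(t) = -3 + 3 = 0)
E(p, F) = 29*F (E(p, F) = 29*F + 0 = 29*F)
E(M(-1), 17)*(-14) = (29*17)*(-14) = 493*(-14) = -6902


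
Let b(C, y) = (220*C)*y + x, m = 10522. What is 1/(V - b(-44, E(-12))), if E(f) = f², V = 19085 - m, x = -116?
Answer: 1/1402599 ≈ 7.1296e-7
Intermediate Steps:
V = 8563 (V = 19085 - 1*10522 = 19085 - 10522 = 8563)
b(C, y) = -116 + 220*C*y (b(C, y) = (220*C)*y - 116 = 220*C*y - 116 = -116 + 220*C*y)
1/(V - b(-44, E(-12))) = 1/(8563 - (-116 + 220*(-44)*(-12)²)) = 1/(8563 - (-116 + 220*(-44)*144)) = 1/(8563 - (-116 - 1393920)) = 1/(8563 - 1*(-1394036)) = 1/(8563 + 1394036) = 1/1402599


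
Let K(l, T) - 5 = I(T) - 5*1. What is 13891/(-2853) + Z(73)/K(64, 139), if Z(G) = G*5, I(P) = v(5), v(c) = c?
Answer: 194378/2853 ≈ 68.131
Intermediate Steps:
I(P) = 5
K(l, T) = 5 (K(l, T) = 5 + (5 - 5*1) = 5 + (5 - 5) = 5 + 0 = 5)
Z(G) = 5*G
13891/(-2853) + Z(73)/K(64, 139) = 13891/(-2853) + (5*73)/5 = 13891*(-1/2853) + 365*(⅕) = -13891/2853 + 73 = 194378/2853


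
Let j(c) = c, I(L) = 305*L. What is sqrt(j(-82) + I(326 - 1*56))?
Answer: 2*sqrt(20567) ≈ 286.82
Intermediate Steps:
sqrt(j(-82) + I(326 - 1*56)) = sqrt(-82 + 305*(326 - 1*56)) = sqrt(-82 + 305*(326 - 56)) = sqrt(-82 + 305*270) = sqrt(-82 + 82350) = sqrt(82268) = 2*sqrt(20567)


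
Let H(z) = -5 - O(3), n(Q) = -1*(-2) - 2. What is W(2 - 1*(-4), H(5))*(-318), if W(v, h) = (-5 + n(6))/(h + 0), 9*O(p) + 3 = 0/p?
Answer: -2385/7 ≈ -340.71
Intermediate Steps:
O(p) = -1/3 (O(p) = -1/3 + (0/p)/9 = -1/3 + (1/9)*0 = -1/3 + 0 = -1/3)
n(Q) = 0 (n(Q) = 2 - 2 = 0)
H(z) = -14/3 (H(z) = -5 - 1*(-1/3) = -5 + 1/3 = -14/3)
W(v, h) = -5/h (W(v, h) = (-5 + 0)/(h + 0) = -5/h)
W(2 - 1*(-4), H(5))*(-318) = -5/(-14/3)*(-318) = -5*(-3/14)*(-318) = (15/14)*(-318) = -2385/7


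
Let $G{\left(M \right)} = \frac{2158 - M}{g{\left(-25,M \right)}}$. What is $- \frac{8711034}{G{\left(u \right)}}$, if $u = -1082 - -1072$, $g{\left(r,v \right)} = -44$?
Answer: $\frac{47910687}{271} \approx 1.7679 \cdot 10^{5}$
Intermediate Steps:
$u = -10$ ($u = -1082 + 1072 = -10$)
$G{\left(M \right)} = - \frac{1079}{22} + \frac{M}{44}$ ($G{\left(M \right)} = \frac{2158 - M}{-44} = \left(2158 - M\right) \left(- \frac{1}{44}\right) = - \frac{1079}{22} + \frac{M}{44}$)
$- \frac{8711034}{G{\left(u \right)}} = - \frac{8711034}{- \frac{1079}{22} + \frac{1}{44} \left(-10\right)} = - \frac{8711034}{- \frac{1079}{22} - \frac{5}{22}} = - \frac{8711034}{- \frac{542}{11}} = \left(-8711034\right) \left(- \frac{11}{542}\right) = \frac{47910687}{271}$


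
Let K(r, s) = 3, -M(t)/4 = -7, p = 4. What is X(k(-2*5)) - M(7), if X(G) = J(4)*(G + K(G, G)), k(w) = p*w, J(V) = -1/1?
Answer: 9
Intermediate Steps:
M(t) = 28 (M(t) = -4*(-7) = 28)
J(V) = -1 (J(V) = -1*1 = -1)
k(w) = 4*w
X(G) = -3 - G (X(G) = -(G + 3) = -(3 + G) = -3 - G)
X(k(-2*5)) - M(7) = (-3 - 4*(-2*5)) - 1*28 = (-3 - 4*(-10)) - 28 = (-3 - 1*(-40)) - 28 = (-3 + 40) - 28 = 37 - 28 = 9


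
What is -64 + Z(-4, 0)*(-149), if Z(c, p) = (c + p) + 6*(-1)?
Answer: 1426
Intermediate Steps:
Z(c, p) = -6 + c + p (Z(c, p) = (c + p) - 6 = -6 + c + p)
-64 + Z(-4, 0)*(-149) = -64 + (-6 - 4 + 0)*(-149) = -64 - 10*(-149) = -64 + 1490 = 1426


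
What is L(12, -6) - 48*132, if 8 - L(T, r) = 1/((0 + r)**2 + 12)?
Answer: -303745/48 ≈ -6328.0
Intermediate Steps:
L(T, r) = 8 - 1/(12 + r**2) (L(T, r) = 8 - 1/((0 + r)**2 + 12) = 8 - 1/(r**2 + 12) = 8 - 1/(12 + r**2))
L(12, -6) - 48*132 = (95 + 8*(-6)**2)/(12 + (-6)**2) - 48*132 = (95 + 8*36)/(12 + 36) - 6336 = (95 + 288)/48 - 6336 = (1/48)*383 - 6336 = 383/48 - 6336 = -303745/48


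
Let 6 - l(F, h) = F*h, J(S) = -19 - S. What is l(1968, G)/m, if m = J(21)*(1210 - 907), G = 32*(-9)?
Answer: -18893/404 ≈ -46.765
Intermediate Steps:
G = -288
l(F, h) = 6 - F*h
m = -12120 (m = (-19 - 1*21)*(1210 - 907) = (-19 - 21)*303 = -40*303 = -12120)
l(1968, G)/m = (6 - 1*1968*(-288))/(-12120) = (6 + 566784)*(-1/12120) = 566790*(-1/12120) = -18893/404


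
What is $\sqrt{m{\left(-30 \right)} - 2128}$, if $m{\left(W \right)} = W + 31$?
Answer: $i \sqrt{2127} \approx 46.119 i$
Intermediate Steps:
$m{\left(W \right)} = 31 + W$
$\sqrt{m{\left(-30 \right)} - 2128} = \sqrt{\left(31 - 30\right) - 2128} = \sqrt{1 - 2128} = \sqrt{-2127} = i \sqrt{2127}$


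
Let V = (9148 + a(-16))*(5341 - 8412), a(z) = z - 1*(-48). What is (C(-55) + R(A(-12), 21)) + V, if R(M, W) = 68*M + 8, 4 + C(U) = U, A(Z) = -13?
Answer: -28192715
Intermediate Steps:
a(z) = 48 + z (a(z) = z + 48 = 48 + z)
C(U) = -4 + U
R(M, W) = 8 + 68*M
V = -28191780 (V = (9148 + (48 - 16))*(5341 - 8412) = (9148 + 32)*(-3071) = 9180*(-3071) = -28191780)
(C(-55) + R(A(-12), 21)) + V = ((-4 - 55) + (8 + 68*(-13))) - 28191780 = (-59 + (8 - 884)) - 28191780 = (-59 - 876) - 28191780 = -935 - 28191780 = -28192715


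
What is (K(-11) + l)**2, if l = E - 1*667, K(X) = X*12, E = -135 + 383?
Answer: 303601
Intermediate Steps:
E = 248
K(X) = 12*X
l = -419 (l = 248 - 1*667 = 248 - 667 = -419)
(K(-11) + l)**2 = (12*(-11) - 419)**2 = (-132 - 419)**2 = (-551)**2 = 303601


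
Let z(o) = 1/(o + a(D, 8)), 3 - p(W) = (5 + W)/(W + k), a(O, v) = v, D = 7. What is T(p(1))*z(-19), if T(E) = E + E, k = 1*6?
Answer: -30/77 ≈ -0.38961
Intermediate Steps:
k = 6
p(W) = 3 - (5 + W)/(6 + W) (p(W) = 3 - (5 + W)/(W + 6) = 3 - (5 + W)/(6 + W))
z(o) = 1/(8 + o) (z(o) = 1/(o + 8) = 1/(8 + o))
T(E) = 2*E
T(p(1))*z(-19) = (2*((13 + 2*1)/(6 + 1)))/(8 - 19) = (2*((13 + 2)/7))/(-11) = (2*((⅐)*15))*(-1/11) = (2*(15/7))*(-1/11) = (30/7)*(-1/11) = -30/77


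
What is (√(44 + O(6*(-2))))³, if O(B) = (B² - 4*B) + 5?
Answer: 241*√241 ≈ 3741.3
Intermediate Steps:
O(B) = 5 + B² - 4*B
(√(44 + O(6*(-2))))³ = (√(44 + (5 + (6*(-2))² - 24*(-2))))³ = (√(44 + (5 + (-12)² - 4*(-12))))³ = (√(44 + (5 + 144 + 48)))³ = (√(44 + 197))³ = (√241)³ = 241*√241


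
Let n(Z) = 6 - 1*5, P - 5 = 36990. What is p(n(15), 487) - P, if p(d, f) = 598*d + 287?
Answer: -36110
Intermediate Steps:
P = 36995 (P = 5 + 36990 = 36995)
n(Z) = 1 (n(Z) = 6 - 5 = 1)
p(d, f) = 287 + 598*d
p(n(15), 487) - P = (287 + 598*1) - 1*36995 = (287 + 598) - 36995 = 885 - 36995 = -36110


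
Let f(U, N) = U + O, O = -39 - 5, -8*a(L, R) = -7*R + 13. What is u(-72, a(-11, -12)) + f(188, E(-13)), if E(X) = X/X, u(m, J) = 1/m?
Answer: 10367/72 ≈ 143.99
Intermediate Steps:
a(L, R) = -13/8 + 7*R/8 (a(L, R) = -(-7*R + 13)/8 = -(13 - 7*R)/8 = -13/8 + 7*R/8)
O = -44
E(X) = 1
f(U, N) = -44 + U (f(U, N) = U - 44 = -44 + U)
u(-72, a(-11, -12)) + f(188, E(-13)) = 1/(-72) + (-44 + 188) = -1/72 + 144 = 10367/72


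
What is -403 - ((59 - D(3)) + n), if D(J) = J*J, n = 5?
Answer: -458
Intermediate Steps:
D(J) = J²
-403 - ((59 - D(3)) + n) = -403 - ((59 - 1*3²) + 5) = -403 - ((59 - 1*9) + 5) = -403 - ((59 - 9) + 5) = -403 - (50 + 5) = -403 - 1*55 = -403 - 55 = -458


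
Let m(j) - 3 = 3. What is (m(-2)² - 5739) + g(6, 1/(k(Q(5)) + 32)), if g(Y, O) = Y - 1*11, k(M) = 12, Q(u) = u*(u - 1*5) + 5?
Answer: -5708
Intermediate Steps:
m(j) = 6 (m(j) = 3 + 3 = 6)
Q(u) = 5 + u*(-5 + u) (Q(u) = u*(u - 5) + 5 = u*(-5 + u) + 5 = 5 + u*(-5 + u))
g(Y, O) = -11 + Y (g(Y, O) = Y - 11 = -11 + Y)
(m(-2)² - 5739) + g(6, 1/(k(Q(5)) + 32)) = (6² - 5739) + (-11 + 6) = (36 - 5739) - 5 = -5703 - 5 = -5708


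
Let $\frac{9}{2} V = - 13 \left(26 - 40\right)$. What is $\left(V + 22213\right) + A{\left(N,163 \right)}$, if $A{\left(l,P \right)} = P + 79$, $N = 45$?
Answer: $\frac{202459}{9} \approx 22495.0$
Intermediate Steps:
$V = \frac{364}{9}$ ($V = \frac{2 \left(- 13 \left(26 - 40\right)\right)}{9} = \frac{2 \left(\left(-13\right) \left(-14\right)\right)}{9} = \frac{2}{9} \cdot 182 = \frac{364}{9} \approx 40.444$)
$A{\left(l,P \right)} = 79 + P$
$\left(V + 22213\right) + A{\left(N,163 \right)} = \left(\frac{364}{9} + 22213\right) + \left(79 + 163\right) = \frac{200281}{9} + 242 = \frac{202459}{9}$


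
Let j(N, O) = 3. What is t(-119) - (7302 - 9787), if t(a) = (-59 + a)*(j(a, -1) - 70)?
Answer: 14411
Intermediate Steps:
t(a) = 3953 - 67*a (t(a) = (-59 + a)*(3 - 70) = (-59 + a)*(-67) = 3953 - 67*a)
t(-119) - (7302 - 9787) = (3953 - 67*(-119)) - (7302 - 9787) = (3953 + 7973) - 1*(-2485) = 11926 + 2485 = 14411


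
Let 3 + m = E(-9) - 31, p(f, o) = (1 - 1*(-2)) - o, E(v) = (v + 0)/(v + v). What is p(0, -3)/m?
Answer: -12/67 ≈ -0.17910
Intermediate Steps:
E(v) = ½ (E(v) = v/((2*v)) = v*(1/(2*v)) = ½)
p(f, o) = 3 - o (p(f, o) = (1 + 2) - o = 3 - o)
m = -67/2 (m = -3 + (½ - 31) = -3 - 61/2 = -67/2 ≈ -33.500)
p(0, -3)/m = (3 - 1*(-3))/(-67/2) = (3 + 3)*(-2/67) = 6*(-2/67) = -12/67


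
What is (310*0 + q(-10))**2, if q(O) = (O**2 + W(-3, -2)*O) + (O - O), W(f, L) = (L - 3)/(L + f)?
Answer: 8100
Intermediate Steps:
W(f, L) = (-3 + L)/(L + f)
q(O) = O + O**2 (q(O) = (O**2 + ((-3 - 2)/(-2 - 3))*O) + (O - O) = (O**2 + (-5/(-5))*O) + 0 = (O**2 + (-1/5*(-5))*O) + 0 = (O**2 + 1*O) + 0 = (O**2 + O) + 0 = (O + O**2) + 0 = O + O**2)
(310*0 + q(-10))**2 = (310*0 - 10*(1 - 10))**2 = (0 - 10*(-9))**2 = (0 + 90)**2 = 90**2 = 8100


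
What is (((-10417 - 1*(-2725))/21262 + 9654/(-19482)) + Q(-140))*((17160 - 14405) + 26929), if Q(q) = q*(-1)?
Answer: 142573639400476/34518857 ≈ 4.1303e+6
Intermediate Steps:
Q(q) = -q
(((-10417 - 1*(-2725))/21262 + 9654/(-19482)) + Q(-140))*((17160 - 14405) + 26929) = (((-10417 - 1*(-2725))/21262 + 9654/(-19482)) - 1*(-140))*((17160 - 14405) + 26929) = (((-10417 + 2725)*(1/21262) + 9654*(-1/19482)) + 140)*(2755 + 26929) = ((-7692*1/21262 - 1609/3247) + 140)*29684 = ((-3846/10631 - 1609/3247) + 140)*29684 = (-29593241/34518857 + 140)*29684 = (4803046739/34518857)*29684 = 142573639400476/34518857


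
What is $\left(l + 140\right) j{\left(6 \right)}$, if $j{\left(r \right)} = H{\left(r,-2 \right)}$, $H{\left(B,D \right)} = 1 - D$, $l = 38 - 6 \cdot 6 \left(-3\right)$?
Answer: $858$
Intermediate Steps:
$l = 146$ ($l = 38 - 36 \left(-3\right) = 38 - -108 = 38 + 108 = 146$)
$j{\left(r \right)} = 3$ ($j{\left(r \right)} = 1 - -2 = 1 + 2 = 3$)
$\left(l + 140\right) j{\left(6 \right)} = \left(146 + 140\right) 3 = 286 \cdot 3 = 858$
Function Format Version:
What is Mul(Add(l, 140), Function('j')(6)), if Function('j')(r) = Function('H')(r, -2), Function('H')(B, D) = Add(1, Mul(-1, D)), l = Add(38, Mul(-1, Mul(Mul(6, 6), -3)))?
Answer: 858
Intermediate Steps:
l = 146 (l = Add(38, Mul(-1, Mul(36, -3))) = Add(38, Mul(-1, -108)) = Add(38, 108) = 146)
Function('j')(r) = 3 (Function('j')(r) = Add(1, Mul(-1, -2)) = Add(1, 2) = 3)
Mul(Add(l, 140), Function('j')(6)) = Mul(Add(146, 140), 3) = Mul(286, 3) = 858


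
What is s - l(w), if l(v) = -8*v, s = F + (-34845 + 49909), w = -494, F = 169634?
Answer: 180746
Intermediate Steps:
s = 184698 (s = 169634 + (-34845 + 49909) = 169634 + 15064 = 184698)
s - l(w) = 184698 - (-8)*(-494) = 184698 - 1*3952 = 184698 - 3952 = 180746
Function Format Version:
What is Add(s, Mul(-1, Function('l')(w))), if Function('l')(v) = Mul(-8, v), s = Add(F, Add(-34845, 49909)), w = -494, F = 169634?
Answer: 180746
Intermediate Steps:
s = 184698 (s = Add(169634, Add(-34845, 49909)) = Add(169634, 15064) = 184698)
Add(s, Mul(-1, Function('l')(w))) = Add(184698, Mul(-1, Mul(-8, -494))) = Add(184698, Mul(-1, 3952)) = Add(184698, -3952) = 180746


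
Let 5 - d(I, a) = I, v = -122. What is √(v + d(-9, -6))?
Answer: 6*I*√3 ≈ 10.392*I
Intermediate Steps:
d(I, a) = 5 - I
√(v + d(-9, -6)) = √(-122 + (5 - 1*(-9))) = √(-122 + (5 + 9)) = √(-122 + 14) = √(-108) = 6*I*√3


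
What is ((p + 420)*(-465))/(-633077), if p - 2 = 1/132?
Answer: 8634275/27855388 ≈ 0.30997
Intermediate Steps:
p = 265/132 (p = 2 + 1/132 = 265/132 ≈ 2.0076)
((p + 420)*(-465))/(-633077) = ((265/132 + 420)*(-465))/(-633077) = ((55705/132)*(-465))*(-1/633077) = -8634275/44*(-1/633077) = 8634275/27855388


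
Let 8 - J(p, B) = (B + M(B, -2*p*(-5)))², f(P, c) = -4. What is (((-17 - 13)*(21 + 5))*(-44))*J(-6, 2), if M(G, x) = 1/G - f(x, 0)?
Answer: -1175460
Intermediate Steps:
M(G, x) = 4 + 1/G (M(G, x) = 1/G - 1*(-4) = 1/G + 4 = 4 + 1/G)
J(p, B) = 8 - (4 + B + 1/B)² (J(p, B) = 8 - (B + (4 + 1/B))² = 8 - (4 + B + 1/B)²)
(((-17 - 13)*(21 + 5))*(-44))*J(-6, 2) = (((-17 - 13)*(21 + 5))*(-44))*(8 - 1*(1 + 2² + 4*2)²/2²) = (-30*26*(-44))*(8 - 1*¼*(1 + 4 + 8)²) = (-780*(-44))*(8 - 1*¼*13²) = 34320*(8 - 1*¼*169) = 34320*(8 - 169/4) = 34320*(-137/4) = -1175460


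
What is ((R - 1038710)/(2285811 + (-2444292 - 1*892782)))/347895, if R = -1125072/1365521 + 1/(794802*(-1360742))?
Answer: 1534008555043644783242009/540123024422970254815936528140 ≈ 2.8401e-6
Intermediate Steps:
R = -1216788390444207569/1476838904270926764 (R = -1125072*1/1365521 + (1/794802)*(-1/1360742) = -1125072/1365521 - 1/1081520463084 = -1216788390444207569/1476838904270926764 ≈ -0.82391)
((R - 1038710)/(2285811 + (-2444292 - 1*892782)))/347895 = ((-1216788390444207569/1476838904270926764 - 1038710)/(2285811 + (-2444292 - 1*892782)))/347895 = -1534008555043644783242009/(1476838904270926764*(2285811 + (-2444292 - 892782)))*(1/347895) = -1534008555043644783242009/(1476838904270926764*(2285811 - 3337074))*(1/347895) = -1534008555043644783242009/1476838904270926764/(-1051263)*(1/347895) = -1534008555043644783242009/1476838904270926764*(-1/1051263)*(1/347895) = (1534008555043644783242009/1552546097020567282702932)*(1/347895) = 1534008555043644783242009/540123024422970254815936528140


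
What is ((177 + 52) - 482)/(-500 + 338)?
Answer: 253/162 ≈ 1.5617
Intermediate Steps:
((177 + 52) - 482)/(-500 + 338) = (229 - 482)/(-162) = -253*(-1/162) = 253/162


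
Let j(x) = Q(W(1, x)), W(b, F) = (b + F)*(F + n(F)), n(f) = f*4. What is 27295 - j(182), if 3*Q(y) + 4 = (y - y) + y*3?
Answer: -417701/3 ≈ -1.3923e+5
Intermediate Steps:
n(f) = 4*f
W(b, F) = 5*F*(F + b) (W(b, F) = (b + F)*(F + 4*F) = (F + b)*(5*F) = 5*F*(F + b))
Q(y) = -4/3 + y (Q(y) = -4/3 + ((y - y) + y*3)/3 = -4/3 + (0 + 3*y)/3 = -4/3 + (3*y)/3 = -4/3 + y)
j(x) = -4/3 + 5*x*(1 + x) (j(x) = -4/3 + 5*x*(x + 1) = -4/3 + 5*x*(1 + x))
27295 - j(182) = 27295 - (-4/3 + 5*182 + 5*182**2) = 27295 - (-4/3 + 910 + 5*33124) = 27295 - (-4/3 + 910 + 165620) = 27295 - 1*499586/3 = 27295 - 499586/3 = -417701/3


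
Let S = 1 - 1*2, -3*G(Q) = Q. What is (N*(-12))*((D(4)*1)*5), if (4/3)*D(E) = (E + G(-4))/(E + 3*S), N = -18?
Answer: 4320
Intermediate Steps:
G(Q) = -Q/3
S = -1 (S = 1 - 2 = -1)
D(E) = 3*(4/3 + E)/(4*(-3 + E)) (D(E) = 3*((E - ⅓*(-4))/(E + 3*(-1)))/4 = 3*((E + 4/3)/(E - 3))/4 = 3*((4/3 + E)/(-3 + E))/4 = 3*(4/3 + E)/(4*(-3 + E)))
(N*(-12))*((D(4)*1)*5) = (-18*(-12))*((((4 + 3*4)/(4*(-3 + 4)))*1)*5) = 216*((((¼)*(4 + 12)/1)*1)*5) = 216*((((¼)*1*16)*1)*5) = 216*((4*1)*5) = 216*(4*5) = 216*20 = 4320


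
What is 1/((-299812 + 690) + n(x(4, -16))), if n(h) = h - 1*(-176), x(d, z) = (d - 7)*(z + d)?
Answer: -1/298910 ≈ -3.3455e-6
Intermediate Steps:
x(d, z) = (-7 + d)*(d + z)
n(h) = 176 + h (n(h) = h + 176 = 176 + h)
1/((-299812 + 690) + n(x(4, -16))) = 1/((-299812 + 690) + (176 + (4² - 7*4 - 7*(-16) + 4*(-16)))) = 1/(-299122 + (176 + (16 - 28 + 112 - 64))) = 1/(-299122 + (176 + 36)) = 1/(-299122 + 212) = 1/(-298910) = -1/298910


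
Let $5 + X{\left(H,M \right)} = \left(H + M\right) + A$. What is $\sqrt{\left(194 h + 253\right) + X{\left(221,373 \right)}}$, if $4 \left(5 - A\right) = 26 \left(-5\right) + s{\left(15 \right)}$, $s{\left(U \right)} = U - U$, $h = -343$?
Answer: $\frac{5 i \sqrt{10506}}{2} \approx 256.25 i$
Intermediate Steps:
$s{\left(U \right)} = 0$
$A = \frac{75}{2}$ ($A = 5 - \frac{26 \left(-5\right) + 0}{4} = 5 - \frac{-130 + 0}{4} = 5 - - \frac{65}{2} = 5 + \frac{65}{2} = \frac{75}{2} \approx 37.5$)
$X{\left(H,M \right)} = \frac{65}{2} + H + M$ ($X{\left(H,M \right)} = -5 + \left(\left(H + M\right) + \frac{75}{2}\right) = -5 + \left(\frac{75}{2} + H + M\right) = \frac{65}{2} + H + M$)
$\sqrt{\left(194 h + 253\right) + X{\left(221,373 \right)}} = \sqrt{\left(194 \left(-343\right) + 253\right) + \left(\frac{65}{2} + 221 + 373\right)} = \sqrt{\left(-66542 + 253\right) + \frac{1253}{2}} = \sqrt{-66289 + \frac{1253}{2}} = \sqrt{- \frac{131325}{2}} = \frac{5 i \sqrt{10506}}{2}$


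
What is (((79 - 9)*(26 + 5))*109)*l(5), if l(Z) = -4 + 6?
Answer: 473060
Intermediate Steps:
l(Z) = 2
(((79 - 9)*(26 + 5))*109)*l(5) = (((79 - 9)*(26 + 5))*109)*2 = ((70*31)*109)*2 = (2170*109)*2 = 236530*2 = 473060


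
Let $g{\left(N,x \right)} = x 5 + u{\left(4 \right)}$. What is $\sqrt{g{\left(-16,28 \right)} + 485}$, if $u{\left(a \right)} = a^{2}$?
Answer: $\sqrt{641} \approx 25.318$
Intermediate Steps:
$g{\left(N,x \right)} = 16 + 5 x$ ($g{\left(N,x \right)} = x 5 + 4^{2} = 5 x + 16 = 16 + 5 x$)
$\sqrt{g{\left(-16,28 \right)} + 485} = \sqrt{\left(16 + 5 \cdot 28\right) + 485} = \sqrt{\left(16 + 140\right) + 485} = \sqrt{156 + 485} = \sqrt{641}$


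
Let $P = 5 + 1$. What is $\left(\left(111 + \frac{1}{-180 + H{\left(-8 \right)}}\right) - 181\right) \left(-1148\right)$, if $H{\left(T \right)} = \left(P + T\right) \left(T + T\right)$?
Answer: $\frac{2973607}{37} \approx 80368.0$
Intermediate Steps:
$P = 6$
$H{\left(T \right)} = 2 T \left(6 + T\right)$ ($H{\left(T \right)} = \left(6 + T\right) \left(T + T\right) = \left(6 + T\right) 2 T = 2 T \left(6 + T\right)$)
$\left(\left(111 + \frac{1}{-180 + H{\left(-8 \right)}}\right) - 181\right) \left(-1148\right) = \left(\left(111 + \frac{1}{-180 + 2 \left(-8\right) \left(6 - 8\right)}\right) - 181\right) \left(-1148\right) = \left(\left(111 + \frac{1}{-180 + 2 \left(-8\right) \left(-2\right)}\right) - 181\right) \left(-1148\right) = \left(\left(111 + \frac{1}{-180 + 32}\right) - 181\right) \left(-1148\right) = \left(\left(111 + \frac{1}{-148}\right) - 181\right) \left(-1148\right) = \left(\left(111 - \frac{1}{148}\right) - 181\right) \left(-1148\right) = \left(\frac{16427}{148} - 181\right) \left(-1148\right) = \left(- \frac{10361}{148}\right) \left(-1148\right) = \frac{2973607}{37}$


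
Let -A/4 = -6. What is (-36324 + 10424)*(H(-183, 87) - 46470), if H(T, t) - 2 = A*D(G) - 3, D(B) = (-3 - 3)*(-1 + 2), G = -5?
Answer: 1207328500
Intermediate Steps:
A = 24 (A = -4*(-6) = 24)
D(B) = -6 (D(B) = -6*1 = -6)
H(T, t) = -145 (H(T, t) = 2 + (24*(-6) - 3) = 2 + (-144 - 3) = 2 - 147 = -145)
(-36324 + 10424)*(H(-183, 87) - 46470) = (-36324 + 10424)*(-145 - 46470) = -25900*(-46615) = 1207328500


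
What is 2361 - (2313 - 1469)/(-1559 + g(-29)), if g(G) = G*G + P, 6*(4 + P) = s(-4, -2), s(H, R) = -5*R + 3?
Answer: 10202223/4319 ≈ 2362.2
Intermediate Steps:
s(H, R) = 3 - 5*R
P = -11/6 (P = -4 + (3 - 5*(-2))/6 = -4 + (3 + 10)/6 = -4 + (⅙)*13 = -4 + 13/6 = -11/6 ≈ -1.8333)
g(G) = -11/6 + G² (g(G) = G*G - 11/6 = G² - 11/6 = -11/6 + G²)
2361 - (2313 - 1469)/(-1559 + g(-29)) = 2361 - (2313 - 1469)/(-1559 + (-11/6 + (-29)²)) = 2361 - 844/(-1559 + (-11/6 + 841)) = 2361 - 844/(-1559 + 5035/6) = 2361 - 844/(-4319/6) = 2361 - 844*(-6)/4319 = 2361 - 1*(-5064/4319) = 2361 + 5064/4319 = 10202223/4319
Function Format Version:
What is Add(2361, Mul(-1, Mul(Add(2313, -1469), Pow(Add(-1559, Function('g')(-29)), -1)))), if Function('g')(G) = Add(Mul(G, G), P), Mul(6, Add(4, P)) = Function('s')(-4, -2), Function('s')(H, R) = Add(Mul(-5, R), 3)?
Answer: Rational(10202223, 4319) ≈ 2362.2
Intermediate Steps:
Function('s')(H, R) = Add(3, Mul(-5, R))
P = Rational(-11, 6) (P = Add(-4, Mul(Rational(1, 6), Add(3, Mul(-5, -2)))) = Add(-4, Mul(Rational(1, 6), Add(3, 10))) = Add(-4, Mul(Rational(1, 6), 13)) = Add(-4, Rational(13, 6)) = Rational(-11, 6) ≈ -1.8333)
Function('g')(G) = Add(Rational(-11, 6), Pow(G, 2)) (Function('g')(G) = Add(Mul(G, G), Rational(-11, 6)) = Add(Pow(G, 2), Rational(-11, 6)) = Add(Rational(-11, 6), Pow(G, 2)))
Add(2361, Mul(-1, Mul(Add(2313, -1469), Pow(Add(-1559, Function('g')(-29)), -1)))) = Add(2361, Mul(-1, Mul(Add(2313, -1469), Pow(Add(-1559, Add(Rational(-11, 6), Pow(-29, 2))), -1)))) = Add(2361, Mul(-1, Mul(844, Pow(Add(-1559, Add(Rational(-11, 6), 841)), -1)))) = Add(2361, Mul(-1, Mul(844, Pow(Add(-1559, Rational(5035, 6)), -1)))) = Add(2361, Mul(-1, Mul(844, Pow(Rational(-4319, 6), -1)))) = Add(2361, Mul(-1, Mul(844, Rational(-6, 4319)))) = Add(2361, Mul(-1, Rational(-5064, 4319))) = Add(2361, Rational(5064, 4319)) = Rational(10202223, 4319)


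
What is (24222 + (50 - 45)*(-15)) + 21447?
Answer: 45594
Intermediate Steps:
(24222 + (50 - 45)*(-15)) + 21447 = (24222 + 5*(-15)) + 21447 = (24222 - 75) + 21447 = 24147 + 21447 = 45594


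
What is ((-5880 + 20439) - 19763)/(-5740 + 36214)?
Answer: -2602/15237 ≈ -0.17077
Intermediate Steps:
((-5880 + 20439) - 19763)/(-5740 + 36214) = (14559 - 19763)/30474 = -5204*1/30474 = -2602/15237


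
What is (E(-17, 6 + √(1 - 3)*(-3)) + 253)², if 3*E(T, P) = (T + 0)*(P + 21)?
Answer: 9422 + 3400*I*√2 ≈ 9422.0 + 4808.3*I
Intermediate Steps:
E(T, P) = T*(21 + P)/3 (E(T, P) = ((T + 0)*(P + 21))/3 = (T*(21 + P))/3 = T*(21 + P)/3)
(E(-17, 6 + √(1 - 3)*(-3)) + 253)² = ((⅓)*(-17)*(21 + (6 + √(1 - 3)*(-3))) + 253)² = ((⅓)*(-17)*(21 + (6 + √(-2)*(-3))) + 253)² = ((⅓)*(-17)*(21 + (6 + (I*√2)*(-3))) + 253)² = ((⅓)*(-17)*(21 + (6 - 3*I*√2)) + 253)² = ((⅓)*(-17)*(27 - 3*I*√2) + 253)² = ((-153 + 17*I*√2) + 253)² = (100 + 17*I*√2)²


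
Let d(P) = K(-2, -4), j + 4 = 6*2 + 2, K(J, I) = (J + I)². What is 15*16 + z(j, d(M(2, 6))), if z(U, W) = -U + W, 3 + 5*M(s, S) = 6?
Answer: 266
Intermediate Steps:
K(J, I) = (I + J)²
M(s, S) = ⅗ (M(s, S) = -⅗ + (⅕)*6 = -⅗ + 6/5 = ⅗)
j = 10 (j = -4 + (6*2 + 2) = -4 + (12 + 2) = -4 + 14 = 10)
d(P) = 36 (d(P) = (-4 - 2)² = (-6)² = 36)
z(U, W) = W - U
15*16 + z(j, d(M(2, 6))) = 15*16 + (36 - 1*10) = 240 + (36 - 10) = 240 + 26 = 266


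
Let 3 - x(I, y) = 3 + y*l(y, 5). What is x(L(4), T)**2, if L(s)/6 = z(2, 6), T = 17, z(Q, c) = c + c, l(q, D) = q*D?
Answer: 2088025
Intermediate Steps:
l(q, D) = D*q
z(Q, c) = 2*c
L(s) = 72 (L(s) = 6*(2*6) = 6*12 = 72)
x(I, y) = -5*y**2 (x(I, y) = 3 - (3 + y*(5*y)) = 3 - (3 + 5*y**2) = 3 + (-3 - 5*y**2) = -5*y**2)
x(L(4), T)**2 = (-5*17**2)**2 = (-5*289)**2 = (-1445)**2 = 2088025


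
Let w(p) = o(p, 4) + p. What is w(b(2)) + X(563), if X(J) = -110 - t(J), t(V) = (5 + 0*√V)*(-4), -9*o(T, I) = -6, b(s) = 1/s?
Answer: -533/6 ≈ -88.833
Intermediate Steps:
o(T, I) = ⅔ (o(T, I) = -⅑*(-6) = ⅔)
t(V) = -20 (t(V) = (5 + 0)*(-4) = 5*(-4) = -20)
w(p) = ⅔ + p
X(J) = -90 (X(J) = -110 - 1*(-20) = -110 + 20 = -90)
w(b(2)) + X(563) = (⅔ + 1/2) - 90 = (⅔ + ½) - 90 = 7/6 - 90 = -533/6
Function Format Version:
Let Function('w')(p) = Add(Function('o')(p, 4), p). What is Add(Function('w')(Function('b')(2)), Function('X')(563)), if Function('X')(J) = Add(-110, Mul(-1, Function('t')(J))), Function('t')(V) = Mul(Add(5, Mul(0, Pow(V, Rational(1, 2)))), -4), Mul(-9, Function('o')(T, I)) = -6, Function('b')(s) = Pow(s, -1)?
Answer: Rational(-533, 6) ≈ -88.833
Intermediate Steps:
Function('o')(T, I) = Rational(2, 3) (Function('o')(T, I) = Mul(Rational(-1, 9), -6) = Rational(2, 3))
Function('t')(V) = -20 (Function('t')(V) = Mul(Add(5, 0), -4) = Mul(5, -4) = -20)
Function('w')(p) = Add(Rational(2, 3), p)
Function('X')(J) = -90 (Function('X')(J) = Add(-110, Mul(-1, -20)) = Add(-110, 20) = -90)
Add(Function('w')(Function('b')(2)), Function('X')(563)) = Add(Add(Rational(2, 3), Pow(2, -1)), -90) = Add(Add(Rational(2, 3), Rational(1, 2)), -90) = Add(Rational(7, 6), -90) = Rational(-533, 6)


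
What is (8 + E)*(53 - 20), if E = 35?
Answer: 1419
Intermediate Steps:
(8 + E)*(53 - 20) = (8 + 35)*(53 - 20) = 43*33 = 1419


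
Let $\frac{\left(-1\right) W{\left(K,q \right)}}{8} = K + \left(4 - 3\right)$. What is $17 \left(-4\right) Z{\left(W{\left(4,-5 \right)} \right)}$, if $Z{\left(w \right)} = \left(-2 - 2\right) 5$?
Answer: $1360$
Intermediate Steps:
$W{\left(K,q \right)} = -8 - 8 K$ ($W{\left(K,q \right)} = - 8 \left(K + \left(4 - 3\right)\right) = - 8 \left(K + 1\right) = - 8 \left(1 + K\right) = -8 - 8 K$)
$Z{\left(w \right)} = -20$ ($Z{\left(w \right)} = \left(-4\right) 5 = -20$)
$17 \left(-4\right) Z{\left(W{\left(4,-5 \right)} \right)} = 17 \left(-4\right) \left(-20\right) = \left(-68\right) \left(-20\right) = 1360$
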